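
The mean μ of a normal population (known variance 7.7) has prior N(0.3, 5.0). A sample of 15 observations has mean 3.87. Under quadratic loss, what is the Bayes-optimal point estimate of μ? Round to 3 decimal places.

Posterior for μ is Normal. Precision-weighted mean: (1/5.0·0.3 + 15/7.7·3.87) / (1/5.0 + 15/7.7) = 3.538.
A Normal posterior is symmetric, so mode = mean.
Quadratic loss ⇒ the optimal estimator is the posterior mean.

3.538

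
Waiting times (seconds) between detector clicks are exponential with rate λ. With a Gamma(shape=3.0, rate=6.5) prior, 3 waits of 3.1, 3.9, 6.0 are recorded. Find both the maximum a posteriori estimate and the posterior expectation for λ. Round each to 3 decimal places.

MAP = 0.256, posterior mean = 0.308

Σ times = 13.0. Posterior: Gamma(shape = 3.0+3 = 6.0, rate = 6.5+13.0 = 19.5).
Mode = (α−1)/β = 5.0/19.5 = 0.256.
Mean = α/β = 6.0/19.5 = 0.308.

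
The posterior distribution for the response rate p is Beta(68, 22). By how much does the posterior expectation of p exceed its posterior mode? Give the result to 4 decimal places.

Mode = (68−1)/(68+22−2) = 67/88 = 0.7614.
Mean = 68/(68+22) = 68/90 = 0.7556.
Difference = 0.7556 − 0.7614 = -0.0058.
Mode > mean: the posterior has a left tail.

-0.0058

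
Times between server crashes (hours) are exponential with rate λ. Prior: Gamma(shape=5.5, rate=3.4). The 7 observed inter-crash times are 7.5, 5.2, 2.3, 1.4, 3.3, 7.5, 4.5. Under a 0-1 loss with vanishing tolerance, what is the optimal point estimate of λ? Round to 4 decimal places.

Σ times = 31.7. Posterior: Gamma(shape = 5.5+7 = 12.5, rate = 3.4+31.7 = 35.1).
Mode = (α−1)/β = 11.5/35.1 = 0.3276.
Mean = α/β = 12.5/35.1 = 0.3561.
This is the posterior mode — the MAP estimate.

0.3276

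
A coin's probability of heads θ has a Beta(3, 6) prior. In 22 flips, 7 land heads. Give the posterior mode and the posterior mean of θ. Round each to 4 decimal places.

Posterior: Beta(3+7, 6+15) = Beta(10, 21).
Mode = (10−1)/(10+21−2) = 9/29 = 0.3103.
Mean = 10/(10+21) = 10/31 = 0.3226.

θ_MAP = 0.3103, E[θ|data] = 0.3226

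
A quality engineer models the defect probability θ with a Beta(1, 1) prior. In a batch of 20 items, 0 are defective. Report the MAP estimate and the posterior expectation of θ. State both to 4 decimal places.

Posterior: Beta(1+0, 1+20) = Beta(1, 21).
Since α = 1 ≤ 1 and β > 1, the Beta density is monotone decreasing on [0,1]; the mode is at 0.
Mean = 1/(1+21) = 0.0455.

MAP: 0.0000. Posterior mean: 0.0455.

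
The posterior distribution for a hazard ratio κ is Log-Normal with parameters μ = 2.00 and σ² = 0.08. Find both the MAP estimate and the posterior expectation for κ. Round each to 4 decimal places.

Mode = exp(μ − σ²) = exp(1.92) = 6.8210.
Mean = exp(μ + σ²/2) = exp(2.040) = 7.6906.

MAP: 6.8210. Posterior mean: 7.6906.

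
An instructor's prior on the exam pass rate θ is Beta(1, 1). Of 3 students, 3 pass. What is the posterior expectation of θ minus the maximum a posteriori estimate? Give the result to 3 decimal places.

Posterior: Beta(1+3, 1+0) = Beta(4, 1).
Since β = 1 ≤ 1 and α > 1, the Beta density is monotone increasing on [0,1]; the mode is at 1.
Mean = 4/(4+1) = 0.800.
Difference = 0.800 − 1.000 = -0.200.

-0.200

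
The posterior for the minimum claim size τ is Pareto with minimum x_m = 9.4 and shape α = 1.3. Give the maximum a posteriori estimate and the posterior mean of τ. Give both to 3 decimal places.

The Pareto density is strictly decreasing on [x_m, ∞), so the mode is x_m = 9.400.
Mean = α·x_m/(α−1) = 1.3·9.4/0.3 = 40.733.
The mean is pulled above the mode by the posterior's right skew.

MAP: 9.400. Posterior mean: 40.733.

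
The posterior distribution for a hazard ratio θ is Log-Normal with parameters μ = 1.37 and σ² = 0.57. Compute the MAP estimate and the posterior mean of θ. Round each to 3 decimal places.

Mode = exp(μ − σ²) = exp(0.80) = 2.226.
Mean = exp(μ + σ²/2) = exp(1.655) = 5.233.
Mean > mode: the posterior has a right tail.

MAP: 2.226. Posterior mean: 5.233.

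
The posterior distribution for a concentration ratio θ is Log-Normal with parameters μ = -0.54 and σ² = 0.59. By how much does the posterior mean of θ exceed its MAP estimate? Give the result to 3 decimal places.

0.460

Mode = exp(μ − σ²) = exp(-1.13) = 0.323.
Mean = exp(μ + σ²/2) = exp(-0.245) = 0.783.
Difference = 0.783 − 0.323 = 0.460.
The mean is pulled above the mode by the posterior's right skew.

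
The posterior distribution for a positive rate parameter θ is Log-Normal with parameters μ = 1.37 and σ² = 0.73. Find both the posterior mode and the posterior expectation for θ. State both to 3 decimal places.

posterior mode = 1.896, posterior expectation = 5.669

Mode = exp(μ − σ²) = exp(0.64) = 1.896.
Mean = exp(μ + σ²/2) = exp(1.735) = 5.669.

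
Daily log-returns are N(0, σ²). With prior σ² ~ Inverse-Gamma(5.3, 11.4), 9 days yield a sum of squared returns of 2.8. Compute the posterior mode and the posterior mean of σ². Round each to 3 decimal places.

MAP = 1.185; posterior mean = 1.455

Posterior: Inverse-Gamma(shape = 5.3+9/2 = 9.8, scale = 11.4+2.8/2 = 12.8).
Mode = β/(α+1) = 12.8/10.8 = 1.185.
Mean = β/(α−1) = 12.8/8.8 = 1.455.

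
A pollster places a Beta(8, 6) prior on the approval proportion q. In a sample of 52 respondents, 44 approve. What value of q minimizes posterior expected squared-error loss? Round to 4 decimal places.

Posterior: Beta(8+44, 6+8) = Beta(52, 14).
Mode = (52−1)/(52+14−2) = 51/64 = 0.7969.
Mean = 52/(52+14) = 52/66 = 0.7879.
Squared-error loss ⇒ the optimal estimator is the posterior mean.

0.7879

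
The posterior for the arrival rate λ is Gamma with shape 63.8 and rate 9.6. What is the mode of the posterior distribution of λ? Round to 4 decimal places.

6.5417

Mode = (α−1)/β = 62.8/9.6 = 6.5417.
Mean = α/β = 63.8/9.6 = 6.6458.
This is the posterior mode — the MAP estimate.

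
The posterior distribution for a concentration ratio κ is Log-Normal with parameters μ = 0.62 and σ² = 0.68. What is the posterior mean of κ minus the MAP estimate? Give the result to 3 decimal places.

Mode = exp(μ − σ²) = exp(-0.06) = 0.942.
Mean = exp(μ + σ²/2) = exp(0.960) = 2.612.
Difference = 2.612 − 0.942 = 1.670.
Right-skewed posterior ⇒ mode < mean.

1.670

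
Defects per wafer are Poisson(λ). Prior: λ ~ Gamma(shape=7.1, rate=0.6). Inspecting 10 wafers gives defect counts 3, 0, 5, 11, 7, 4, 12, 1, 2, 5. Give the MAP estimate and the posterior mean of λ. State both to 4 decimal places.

MAP = 5.2925; posterior mean = 5.3868

Σ counts = 50. Posterior: Gamma(shape = 7.1+50 = 57.1, rate = 0.6+10 = 10.6).
Mode = (α−1)/β = 56.1/10.6 = 5.2925.
Mean = α/β = 57.1/10.6 = 5.3868.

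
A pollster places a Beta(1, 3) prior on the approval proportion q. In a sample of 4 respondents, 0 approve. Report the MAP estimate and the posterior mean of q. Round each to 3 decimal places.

MAP = 0.000; posterior mean = 0.125

Posterior: Beta(1+0, 3+4) = Beta(1, 7).
Since α = 1 ≤ 1 and β > 1, the Beta density is monotone decreasing on [0,1]; the mode is at 0.
Mean = 1/(1+7) = 0.125.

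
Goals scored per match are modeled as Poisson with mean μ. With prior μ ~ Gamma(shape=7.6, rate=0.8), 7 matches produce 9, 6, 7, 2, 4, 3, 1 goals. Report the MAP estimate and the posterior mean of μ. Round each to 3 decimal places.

MAP estimate = 4.949, posterior mean = 5.077

Σ counts = 32. Posterior: Gamma(shape = 7.6+32 = 39.6, rate = 0.8+7 = 7.8).
Mode = (α−1)/β = 38.6/7.8 = 4.949.
Mean = α/β = 39.6/7.8 = 5.077.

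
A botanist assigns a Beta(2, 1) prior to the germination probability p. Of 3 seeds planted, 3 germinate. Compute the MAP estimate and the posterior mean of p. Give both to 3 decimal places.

Posterior: Beta(2+3, 1+0) = Beta(5, 1).
Since β = 1 ≤ 1 and α > 1, the Beta density is monotone increasing on [0,1]; the mode is at 1.
Mean = 5/(5+1) = 0.833.

MAP estimate = 1.000, posterior mean = 0.833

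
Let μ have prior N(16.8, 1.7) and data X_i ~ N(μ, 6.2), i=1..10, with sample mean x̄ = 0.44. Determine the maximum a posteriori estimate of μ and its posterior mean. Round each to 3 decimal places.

MAP = 4.812, posterior mean = 4.812

Posterior for μ is Normal. Precision-weighted mean: (1/1.7·16.8 + 10/6.2·0.44) / (1/1.7 + 10/6.2) = 4.812.
A Normal posterior is symmetric, so mode = mean.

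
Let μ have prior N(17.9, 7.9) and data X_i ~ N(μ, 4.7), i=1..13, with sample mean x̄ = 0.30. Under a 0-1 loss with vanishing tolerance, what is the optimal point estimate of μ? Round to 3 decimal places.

1.070

Posterior for μ is Normal. Precision-weighted mean: (1/7.9·17.9 + 13/4.7·0.30) / (1/7.9 + 13/4.7) = 1.070.
A Normal posterior is symmetric, so mode = mean.
This is the posterior mode — the MAP estimate.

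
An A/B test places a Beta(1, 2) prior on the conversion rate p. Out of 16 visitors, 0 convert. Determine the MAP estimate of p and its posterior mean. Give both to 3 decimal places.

MAP: 0.000. Posterior mean: 0.053.

Posterior: Beta(1+0, 2+16) = Beta(1, 18).
Since α = 1 ≤ 1 and β > 1, the Beta density is monotone decreasing on [0,1]; the mode is at 0.
Mean = 1/(1+18) = 0.053.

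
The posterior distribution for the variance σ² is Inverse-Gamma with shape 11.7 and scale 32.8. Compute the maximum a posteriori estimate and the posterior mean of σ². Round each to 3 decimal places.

Mode = β/(α+1) = 32.8/12.7 = 2.583.
Mean = β/(α−1) = 32.8/10.7 = 3.065.
The posterior is right-skewed, so the mean exceeds the mode.

maximum a posteriori estimate = 2.583, posterior mean = 3.065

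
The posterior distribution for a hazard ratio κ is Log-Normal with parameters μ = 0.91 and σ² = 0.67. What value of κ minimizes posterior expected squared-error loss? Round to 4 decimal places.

Mode = exp(μ − σ²) = exp(0.24) = 1.2712.
Mean = exp(μ + σ²/2) = exp(1.245) = 3.4729.
Squared-error loss ⇒ the optimal estimator is the posterior mean.

3.4729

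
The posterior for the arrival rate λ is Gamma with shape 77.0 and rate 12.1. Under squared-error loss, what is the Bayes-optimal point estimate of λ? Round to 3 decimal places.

Mode = (α−1)/β = 76.0/12.1 = 6.281.
Mean = α/β = 77.0/12.1 = 6.364.
Squared-error loss ⇒ the optimal estimator is the posterior mean.

6.364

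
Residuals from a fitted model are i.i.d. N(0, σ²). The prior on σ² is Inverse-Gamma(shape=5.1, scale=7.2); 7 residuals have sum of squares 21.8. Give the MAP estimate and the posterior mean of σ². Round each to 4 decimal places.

MAP = 1.8854, posterior mean = 2.3816

Posterior: Inverse-Gamma(shape = 5.1+7/2 = 8.6, scale = 7.2+21.8/2 = 18.1).
Mode = β/(α+1) = 18.1/9.6 = 1.8854.
Mean = β/(α−1) = 18.1/7.6 = 2.3816.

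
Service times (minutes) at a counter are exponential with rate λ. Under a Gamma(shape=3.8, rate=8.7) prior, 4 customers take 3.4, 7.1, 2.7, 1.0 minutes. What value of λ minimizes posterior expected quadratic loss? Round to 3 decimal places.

Σ times = 14.2. Posterior: Gamma(shape = 3.8+4 = 7.8, rate = 8.7+14.2 = 22.9).
Mode = (α−1)/β = 6.8/22.9 = 0.297.
Mean = α/β = 7.8/22.9 = 0.341.
Quadratic loss ⇒ the optimal estimator is the posterior mean.

0.341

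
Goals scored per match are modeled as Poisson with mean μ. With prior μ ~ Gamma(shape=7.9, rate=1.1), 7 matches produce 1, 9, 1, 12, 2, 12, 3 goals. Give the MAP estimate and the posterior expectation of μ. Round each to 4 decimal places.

MAP estimate = 5.7901, posterior expectation = 5.9136

Σ counts = 40. Posterior: Gamma(shape = 7.9+40 = 47.9, rate = 1.1+7 = 8.1).
Mode = (α−1)/β = 46.9/8.1 = 5.7901.
Mean = α/β = 47.9/8.1 = 5.9136.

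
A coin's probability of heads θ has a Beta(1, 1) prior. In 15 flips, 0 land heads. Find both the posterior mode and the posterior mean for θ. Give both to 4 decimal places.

posterior mode = 0.0000, posterior mean = 0.0588

Posterior: Beta(1+0, 1+15) = Beta(1, 16).
Since α = 1 ≤ 1 and β > 1, the Beta density is monotone decreasing on [0,1]; the mode is at 0.
Mean = 1/(1+16) = 0.0588.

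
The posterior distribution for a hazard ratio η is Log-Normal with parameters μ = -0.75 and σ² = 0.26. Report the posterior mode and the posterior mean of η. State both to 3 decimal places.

MAP = 0.364; posterior mean = 0.538

Mode = exp(μ − σ²) = exp(-1.01) = 0.364.
Mean = exp(μ + σ²/2) = exp(-0.620) = 0.538.
The posterior is right-skewed, so the mean exceeds the mode.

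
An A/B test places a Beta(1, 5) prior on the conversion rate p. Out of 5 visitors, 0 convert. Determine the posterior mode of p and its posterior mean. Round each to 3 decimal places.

posterior mode = 0.000, posterior mean = 0.091

Posterior: Beta(1+0, 5+5) = Beta(1, 10).
Since α = 1 ≤ 1 and β > 1, the Beta density is monotone decreasing on [0,1]; the mode is at 0.
Mean = 1/(1+10) = 0.091.
Right-skewed posterior ⇒ mode < mean.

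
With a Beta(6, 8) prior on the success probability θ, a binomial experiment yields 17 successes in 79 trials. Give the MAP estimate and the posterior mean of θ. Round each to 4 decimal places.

Posterior: Beta(6+17, 8+62) = Beta(23, 70).
Mode = (23−1)/(23+70−2) = 22/91 = 0.2418.
Mean = 23/(23+70) = 23/93 = 0.2473.
Right-skewed posterior ⇒ mode < mean.

MAP = 0.2418; posterior mean = 0.2473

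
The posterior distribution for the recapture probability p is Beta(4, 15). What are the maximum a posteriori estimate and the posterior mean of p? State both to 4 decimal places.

Mode = (4−1)/(4+15−2) = 3/17 = 0.1765.
Mean = 4/(4+15) = 4/19 = 0.2105.

p_MAP = 0.1765, E[p|data] = 0.2105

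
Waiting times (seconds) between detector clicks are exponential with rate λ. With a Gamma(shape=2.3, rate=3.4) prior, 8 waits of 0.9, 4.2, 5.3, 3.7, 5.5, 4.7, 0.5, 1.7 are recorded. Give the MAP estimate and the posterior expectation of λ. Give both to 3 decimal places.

Σ times = 26.5. Posterior: Gamma(shape = 2.3+8 = 10.3, rate = 3.4+26.5 = 29.9).
Mode = (α−1)/β = 9.3/29.9 = 0.311.
Mean = α/β = 10.3/29.9 = 0.344.

MAP estimate = 0.311, posterior expectation = 0.344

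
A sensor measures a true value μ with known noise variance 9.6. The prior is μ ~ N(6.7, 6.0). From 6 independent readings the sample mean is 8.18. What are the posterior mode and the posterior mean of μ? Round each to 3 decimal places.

Posterior for μ is Normal. Precision-weighted mean: (1/6.0·6.7 + 6/9.6·8.18) / (1/6.0 + 6/9.6) = 7.868.
A Normal posterior is symmetric, so mode = mean.

MAP = 7.868; posterior mean = 7.868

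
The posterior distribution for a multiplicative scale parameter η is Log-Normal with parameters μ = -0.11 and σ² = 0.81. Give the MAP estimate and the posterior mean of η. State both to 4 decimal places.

Mode = exp(μ − σ²) = exp(-0.92) = 0.3985.
Mean = exp(μ + σ²/2) = exp(0.295) = 1.3431.

MAP estimate = 0.3985, posterior mean = 1.3431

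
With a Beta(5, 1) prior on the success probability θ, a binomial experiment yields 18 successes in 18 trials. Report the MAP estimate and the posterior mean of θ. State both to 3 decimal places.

MAP = 1.000, posterior mean = 0.958

Posterior: Beta(5+18, 1+0) = Beta(23, 1).
Since β = 1 ≤ 1 and α > 1, the Beta density is monotone increasing on [0,1]; the mode is at 1.
Mean = 23/(23+1) = 0.958.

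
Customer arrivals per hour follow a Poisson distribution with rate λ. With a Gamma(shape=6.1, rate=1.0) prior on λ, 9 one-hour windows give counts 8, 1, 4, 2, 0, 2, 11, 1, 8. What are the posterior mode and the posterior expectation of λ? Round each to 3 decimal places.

λ_MAP = 4.210, E[λ|data] = 4.310

Σ counts = 37. Posterior: Gamma(shape = 6.1+37 = 43.1, rate = 1.0+9 = 10.0).
Mode = (α−1)/β = 42.1/10.0 = 4.210.
Mean = α/β = 43.1/10.0 = 4.310.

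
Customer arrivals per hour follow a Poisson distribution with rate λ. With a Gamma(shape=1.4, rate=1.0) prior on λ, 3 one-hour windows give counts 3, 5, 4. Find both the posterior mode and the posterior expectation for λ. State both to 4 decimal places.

MAP: 3.1000. Posterior mean: 3.3500.

Σ counts = 12. Posterior: Gamma(shape = 1.4+12 = 13.4, rate = 1.0+3 = 4.0).
Mode = (α−1)/β = 12.4/4.0 = 3.1000.
Mean = α/β = 13.4/4.0 = 3.3500.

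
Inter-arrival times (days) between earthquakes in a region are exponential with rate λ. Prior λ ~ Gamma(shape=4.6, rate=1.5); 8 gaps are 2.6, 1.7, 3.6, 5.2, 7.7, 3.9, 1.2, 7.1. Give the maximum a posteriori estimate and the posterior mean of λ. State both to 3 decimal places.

MAP = 0.336; posterior mean = 0.365

Σ times = 33.0. Posterior: Gamma(shape = 4.6+8 = 12.6, rate = 1.5+33.0 = 34.5).
Mode = (α−1)/β = 11.6/34.5 = 0.336.
Mean = α/β = 12.6/34.5 = 0.365.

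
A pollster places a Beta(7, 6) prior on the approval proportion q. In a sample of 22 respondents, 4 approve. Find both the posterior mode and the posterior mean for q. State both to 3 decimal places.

posterior mode = 0.303, posterior mean = 0.314

Posterior: Beta(7+4, 6+18) = Beta(11, 24).
Mode = (11−1)/(11+24−2) = 10/33 = 0.303.
Mean = 11/(11+24) = 11/35 = 0.314.
The posterior is right-skewed, so the mean exceeds the mode.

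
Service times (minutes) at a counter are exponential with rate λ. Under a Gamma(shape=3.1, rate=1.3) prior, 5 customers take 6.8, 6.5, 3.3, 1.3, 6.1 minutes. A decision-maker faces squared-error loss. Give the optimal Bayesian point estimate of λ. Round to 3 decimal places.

Σ times = 24.0. Posterior: Gamma(shape = 3.1+5 = 8.1, rate = 1.3+24.0 = 25.3).
Mode = (α−1)/β = 7.1/25.3 = 0.281.
Mean = α/β = 8.1/25.3 = 0.320.
Squared-error loss ⇒ the optimal estimator is the posterior mean.

0.320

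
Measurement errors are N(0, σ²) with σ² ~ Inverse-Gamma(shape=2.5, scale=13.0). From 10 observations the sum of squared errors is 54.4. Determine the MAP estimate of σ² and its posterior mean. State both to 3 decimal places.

MAP = 4.729, posterior mean = 6.185

Posterior: Inverse-Gamma(shape = 2.5+10/2 = 7.5, scale = 13.0+54.4/2 = 40.2).
Mode = β/(α+1) = 40.2/8.5 = 4.729.
Mean = β/(α−1) = 40.2/6.5 = 6.185.
Right-skewed posterior ⇒ mode < mean.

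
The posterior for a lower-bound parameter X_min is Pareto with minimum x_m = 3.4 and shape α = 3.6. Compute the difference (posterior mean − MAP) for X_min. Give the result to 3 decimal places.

1.308

The Pareto density is strictly decreasing on [x_m, ∞), so the mode is x_m = 3.400.
Mean = α·x_m/(α−1) = 3.6·3.4/2.6 = 4.708.
Difference = 4.708 − 3.400 = 1.308.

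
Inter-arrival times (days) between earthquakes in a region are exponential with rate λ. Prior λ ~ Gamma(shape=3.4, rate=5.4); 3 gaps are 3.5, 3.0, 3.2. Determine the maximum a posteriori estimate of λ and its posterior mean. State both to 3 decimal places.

Σ times = 9.7. Posterior: Gamma(shape = 3.4+3 = 6.4, rate = 5.4+9.7 = 15.1).
Mode = (α−1)/β = 5.4/15.1 = 0.358.
Mean = α/β = 6.4/15.1 = 0.424.
The posterior is right-skewed, so the mean exceeds the mode.

MAP: 0.358. Posterior mean: 0.424.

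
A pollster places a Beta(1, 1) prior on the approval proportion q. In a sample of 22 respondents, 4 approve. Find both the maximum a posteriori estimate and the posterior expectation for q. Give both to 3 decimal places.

Posterior: Beta(1+4, 1+18) = Beta(5, 19).
Mode = (5−1)/(5+19−2) = 4/22 = 0.182.
Mean = 5/(5+19) = 5/24 = 0.208.
The posterior is right-skewed, so the mean exceeds the mode.

MAP: 0.182. Posterior mean: 0.208.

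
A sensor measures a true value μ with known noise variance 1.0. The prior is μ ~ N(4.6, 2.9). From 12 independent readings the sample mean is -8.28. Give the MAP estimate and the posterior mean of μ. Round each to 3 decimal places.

MAP estimate = -7.920, posterior mean = -7.920

Posterior for μ is Normal. Precision-weighted mean: (1/2.9·4.6 + 12/1.0·-8.28) / (1/2.9 + 12/1.0) = -7.920.
A Normal posterior is symmetric, so mode = mean.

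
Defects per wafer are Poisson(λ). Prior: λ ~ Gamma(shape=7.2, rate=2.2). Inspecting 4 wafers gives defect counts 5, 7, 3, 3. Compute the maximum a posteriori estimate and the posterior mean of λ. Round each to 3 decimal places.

MAP: 3.903. Posterior mean: 4.065.

Σ counts = 18. Posterior: Gamma(shape = 7.2+18 = 25.2, rate = 2.2+4 = 6.2).
Mode = (α−1)/β = 24.2/6.2 = 3.903.
Mean = α/β = 25.2/6.2 = 4.065.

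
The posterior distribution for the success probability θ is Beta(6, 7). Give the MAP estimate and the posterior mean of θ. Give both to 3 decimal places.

MAP = 0.455, posterior mean = 0.462

Mode = (6−1)/(6+7−2) = 5/11 = 0.455.
Mean = 6/(6+7) = 6/13 = 0.462.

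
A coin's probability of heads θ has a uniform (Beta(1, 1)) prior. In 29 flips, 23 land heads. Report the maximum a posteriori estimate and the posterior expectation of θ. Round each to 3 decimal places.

Posterior: Beta(1+23, 1+6) = Beta(24, 7).
Mode = (24−1)/(24+7−2) = 23/29 = 0.793.
With a flat prior the MAP equals the MLE, 23/29.
Mean = 24/(24+7) = 24/31 = 0.774.
The posterior is left-skewed, so the mode exceeds the mean.

maximum a posteriori estimate = 0.793, posterior expectation = 0.774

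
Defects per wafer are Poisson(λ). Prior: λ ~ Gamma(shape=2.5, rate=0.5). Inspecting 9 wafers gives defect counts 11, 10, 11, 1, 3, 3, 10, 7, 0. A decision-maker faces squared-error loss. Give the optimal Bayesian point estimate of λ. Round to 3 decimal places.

Σ counts = 56. Posterior: Gamma(shape = 2.5+56 = 58.5, rate = 0.5+9 = 9.5).
Mode = (α−1)/β = 57.5/9.5 = 6.053.
Mean = α/β = 58.5/9.5 = 6.158.
Squared-error loss ⇒ the optimal estimator is the posterior mean.

6.158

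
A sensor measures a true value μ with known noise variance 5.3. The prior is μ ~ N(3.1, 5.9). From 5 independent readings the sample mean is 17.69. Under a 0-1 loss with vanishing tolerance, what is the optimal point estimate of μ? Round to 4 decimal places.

Posterior for μ is Normal. Precision-weighted mean: (1/5.9·3.1 + 5/5.3·17.69) / (1/5.9 + 5/5.3) = 15.4680.
A Normal posterior is symmetric, so mode = mean.
This is the posterior mode — the MAP estimate.

15.4680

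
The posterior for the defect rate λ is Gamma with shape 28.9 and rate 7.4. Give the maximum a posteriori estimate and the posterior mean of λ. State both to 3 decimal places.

Mode = (α−1)/β = 27.9/7.4 = 3.770.
Mean = α/β = 28.9/7.4 = 3.905.
The posterior is right-skewed, so the mean exceeds the mode.

MAP: 3.770. Posterior mean: 3.905.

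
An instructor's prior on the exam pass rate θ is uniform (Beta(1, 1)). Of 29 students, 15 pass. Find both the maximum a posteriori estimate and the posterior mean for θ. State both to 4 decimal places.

Posterior: Beta(1+15, 1+14) = Beta(16, 15).
Mode = (16−1)/(16+15−2) = 15/29 = 0.5172.
With a flat prior the MAP equals the MLE, 15/29.
Mean = 16/(16+15) = 16/31 = 0.5161.
The mean is pulled below the mode by the posterior's left skew.

maximum a posteriori estimate = 0.5172, posterior mean = 0.5161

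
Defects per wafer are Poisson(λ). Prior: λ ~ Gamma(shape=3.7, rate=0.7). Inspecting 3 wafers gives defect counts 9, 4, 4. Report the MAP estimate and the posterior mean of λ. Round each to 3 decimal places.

Σ counts = 17. Posterior: Gamma(shape = 3.7+17 = 20.7, rate = 0.7+3 = 3.7).
Mode = (α−1)/β = 19.7/3.7 = 5.324.
Mean = α/β = 20.7/3.7 = 5.595.
The mean is pulled above the mode by the posterior's right skew.

MAP = 5.324; posterior mean = 5.595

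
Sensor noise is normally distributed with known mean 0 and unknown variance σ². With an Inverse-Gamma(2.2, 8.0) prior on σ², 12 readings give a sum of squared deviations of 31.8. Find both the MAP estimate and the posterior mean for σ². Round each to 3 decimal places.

Posterior: Inverse-Gamma(shape = 2.2+12/2 = 8.2, scale = 8.0+31.8/2 = 23.9).
Mode = β/(α+1) = 23.9/9.2 = 2.598.
Mean = β/(α−1) = 23.9/7.2 = 3.319.
The posterior is right-skewed, so the mean exceeds the mode.

MAP = 2.598, posterior mean = 3.319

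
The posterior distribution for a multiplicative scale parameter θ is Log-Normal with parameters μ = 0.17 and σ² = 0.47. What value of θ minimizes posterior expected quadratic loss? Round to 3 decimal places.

Mode = exp(μ − σ²) = exp(-0.30) = 0.741.
Mean = exp(μ + σ²/2) = exp(0.405) = 1.499.
Quadratic loss ⇒ the optimal estimator is the posterior mean.

1.499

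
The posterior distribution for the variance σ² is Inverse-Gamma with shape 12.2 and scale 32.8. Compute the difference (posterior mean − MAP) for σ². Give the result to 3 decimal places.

Mode = β/(α+1) = 32.8/13.2 = 2.485.
Mean = β/(α−1) = 32.8/11.2 = 2.929.
Difference = 2.929 − 2.485 = 0.444.

0.444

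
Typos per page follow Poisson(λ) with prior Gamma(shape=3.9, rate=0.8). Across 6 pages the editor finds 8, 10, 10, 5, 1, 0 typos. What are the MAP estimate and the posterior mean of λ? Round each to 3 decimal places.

Σ counts = 34. Posterior: Gamma(shape = 3.9+34 = 37.9, rate = 0.8+6 = 6.8).
Mode = (α−1)/β = 36.9/6.8 = 5.426.
Mean = α/β = 37.9/6.8 = 5.574.
Mean > mode: the posterior has a right tail.

λ_MAP = 5.426, E[λ|data] = 5.574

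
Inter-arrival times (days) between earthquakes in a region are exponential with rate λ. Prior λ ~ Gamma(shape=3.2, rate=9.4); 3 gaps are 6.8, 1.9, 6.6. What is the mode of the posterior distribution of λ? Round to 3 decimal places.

0.211

Σ times = 15.3. Posterior: Gamma(shape = 3.2+3 = 6.2, rate = 9.4+15.3 = 24.7).
Mode = (α−1)/β = 5.2/24.7 = 0.211.
Mean = α/β = 6.2/24.7 = 0.251.
This is the posterior mode — the MAP estimate.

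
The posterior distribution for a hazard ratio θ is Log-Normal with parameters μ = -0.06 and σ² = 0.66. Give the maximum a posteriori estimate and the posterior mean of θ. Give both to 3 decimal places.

Mode = exp(μ − σ²) = exp(-0.72) = 0.487.
Mean = exp(μ + σ²/2) = exp(0.270) = 1.310.

maximum a posteriori estimate = 0.487, posterior mean = 1.310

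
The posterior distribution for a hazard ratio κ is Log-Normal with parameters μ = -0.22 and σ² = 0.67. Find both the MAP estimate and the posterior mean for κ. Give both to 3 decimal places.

MAP: 0.411. Posterior mean: 1.122.

Mode = exp(μ − σ²) = exp(-0.89) = 0.411.
Mean = exp(μ + σ²/2) = exp(0.115) = 1.122.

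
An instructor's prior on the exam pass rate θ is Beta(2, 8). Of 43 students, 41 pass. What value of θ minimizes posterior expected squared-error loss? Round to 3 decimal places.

Posterior: Beta(2+41, 8+2) = Beta(43, 10).
Mode = (43−1)/(43+10−2) = 42/51 = 0.824.
Mean = 43/(43+10) = 43/53 = 0.811.
Squared-error loss ⇒ the optimal estimator is the posterior mean.

0.811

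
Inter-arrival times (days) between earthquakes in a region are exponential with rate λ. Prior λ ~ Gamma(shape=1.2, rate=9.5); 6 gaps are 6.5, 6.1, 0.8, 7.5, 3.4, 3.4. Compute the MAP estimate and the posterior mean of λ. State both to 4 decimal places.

Σ times = 27.7. Posterior: Gamma(shape = 1.2+6 = 7.2, rate = 9.5+27.7 = 37.2).
Mode = (α−1)/β = 6.2/37.2 = 0.1667.
Mean = α/β = 7.2/37.2 = 0.1935.
Mean > mode: the posterior has a right tail.

MAP: 0.1667. Posterior mean: 0.1935.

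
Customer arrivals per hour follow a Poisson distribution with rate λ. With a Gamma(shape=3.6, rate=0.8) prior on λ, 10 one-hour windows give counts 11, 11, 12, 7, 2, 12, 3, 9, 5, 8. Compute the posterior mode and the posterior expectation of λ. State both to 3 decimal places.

Σ counts = 80. Posterior: Gamma(shape = 3.6+80 = 83.6, rate = 0.8+10 = 10.8).
Mode = (α−1)/β = 82.6/10.8 = 7.648.
Mean = α/β = 83.6/10.8 = 7.741.
The posterior is right-skewed, so the mean exceeds the mode.

λ_MAP = 7.648, E[λ|data] = 7.741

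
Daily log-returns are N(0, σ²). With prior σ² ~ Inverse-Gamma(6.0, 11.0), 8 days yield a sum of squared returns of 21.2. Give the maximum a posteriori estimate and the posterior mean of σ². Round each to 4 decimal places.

MAP = 1.9636; posterior mean = 2.4000

Posterior: Inverse-Gamma(shape = 6.0+8/2 = 10.0, scale = 11.0+21.2/2 = 21.6).
Mode = β/(α+1) = 21.6/11.0 = 1.9636.
Mean = β/(α−1) = 21.6/9.0 = 2.4000.
Mean > mode: the posterior has a right tail.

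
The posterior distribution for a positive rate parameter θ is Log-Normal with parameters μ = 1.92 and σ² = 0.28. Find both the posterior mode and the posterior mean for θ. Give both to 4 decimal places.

Mode = exp(μ − σ²) = exp(1.64) = 5.1552.
Mean = exp(μ + σ²/2) = exp(2.060) = 7.8460.
Mean > mode: the posterior has a right tail.

posterior mode = 5.1552, posterior mean = 7.8460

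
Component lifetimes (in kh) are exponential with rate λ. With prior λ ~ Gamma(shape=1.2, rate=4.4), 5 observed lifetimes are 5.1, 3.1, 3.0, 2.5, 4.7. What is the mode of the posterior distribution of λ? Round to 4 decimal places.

Σ times = 18.4. Posterior: Gamma(shape = 1.2+5 = 6.2, rate = 4.4+18.4 = 22.8).
Mode = (α−1)/β = 5.2/22.8 = 0.2281.
Mean = α/β = 6.2/22.8 = 0.2719.
This is the posterior mode — the MAP estimate.

0.2281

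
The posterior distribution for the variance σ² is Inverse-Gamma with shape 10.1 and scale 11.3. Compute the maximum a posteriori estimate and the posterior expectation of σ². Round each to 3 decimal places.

maximum a posteriori estimate = 1.018, posterior expectation = 1.242

Mode = β/(α+1) = 11.3/11.1 = 1.018.
Mean = β/(α−1) = 11.3/9.1 = 1.242.
Mean > mode: the posterior has a right tail.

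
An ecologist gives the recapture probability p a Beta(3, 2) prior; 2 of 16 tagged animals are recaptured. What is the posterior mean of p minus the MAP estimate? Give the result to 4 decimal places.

0.0276

Posterior: Beta(3+2, 2+14) = Beta(5, 16).
Mode = (5−1)/(5+16−2) = 4/19 = 0.2105.
Mean = 5/(5+16) = 5/21 = 0.2381.
Difference = 0.2381 − 0.2105 = 0.0276.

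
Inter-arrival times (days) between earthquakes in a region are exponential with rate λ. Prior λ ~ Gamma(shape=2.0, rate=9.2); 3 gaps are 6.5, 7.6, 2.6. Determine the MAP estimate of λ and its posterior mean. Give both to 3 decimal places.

Σ times = 16.7. Posterior: Gamma(shape = 2.0+3 = 5.0, rate = 9.2+16.7 = 25.9).
Mode = (α−1)/β = 4.0/25.9 = 0.154.
Mean = α/β = 5.0/25.9 = 0.193.
Mean > mode: the posterior has a right tail.

MAP = 0.154, posterior mean = 0.193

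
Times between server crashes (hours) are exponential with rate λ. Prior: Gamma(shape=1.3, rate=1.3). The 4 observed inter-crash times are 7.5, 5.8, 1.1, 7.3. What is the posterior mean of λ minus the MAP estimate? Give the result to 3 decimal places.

Σ times = 21.7. Posterior: Gamma(shape = 1.3+4 = 5.3, rate = 1.3+21.7 = 23.0).
Mode = (α−1)/β = 4.3/23.0 = 0.187.
Mean = α/β = 5.3/23.0 = 0.230.
Difference = 0.230 − 0.187 = 0.043.

0.043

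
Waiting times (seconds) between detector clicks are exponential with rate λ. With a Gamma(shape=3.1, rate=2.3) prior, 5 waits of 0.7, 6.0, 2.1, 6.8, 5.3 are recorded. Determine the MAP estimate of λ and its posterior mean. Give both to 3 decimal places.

Σ times = 20.9. Posterior: Gamma(shape = 3.1+5 = 8.1, rate = 2.3+20.9 = 23.2).
Mode = (α−1)/β = 7.1/23.2 = 0.306.
Mean = α/β = 8.1/23.2 = 0.349.

λ_MAP = 0.306, E[λ|data] = 0.349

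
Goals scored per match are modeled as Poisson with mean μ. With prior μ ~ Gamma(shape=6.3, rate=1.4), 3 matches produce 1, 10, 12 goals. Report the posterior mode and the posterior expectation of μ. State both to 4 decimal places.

Σ counts = 23. Posterior: Gamma(shape = 6.3+23 = 29.3, rate = 1.4+3 = 4.4).
Mode = (α−1)/β = 28.3/4.4 = 6.4318.
Mean = α/β = 29.3/4.4 = 6.6591.

MAP: 6.4318. Posterior mean: 6.6591.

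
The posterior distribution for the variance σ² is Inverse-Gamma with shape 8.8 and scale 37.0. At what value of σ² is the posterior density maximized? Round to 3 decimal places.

Mode = β/(α+1) = 37.0/9.8 = 3.776.
Mean = β/(α−1) = 37.0/7.8 = 4.744.
This is the posterior mode — the MAP estimate.

3.776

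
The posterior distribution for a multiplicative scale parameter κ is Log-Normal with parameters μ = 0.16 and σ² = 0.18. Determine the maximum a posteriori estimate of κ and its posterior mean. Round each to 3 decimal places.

MAP = 0.980, posterior mean = 1.284

Mode = exp(μ − σ²) = exp(-0.02) = 0.980.
Mean = exp(μ + σ²/2) = exp(0.250) = 1.284.
Right-skewed posterior ⇒ mode < mean.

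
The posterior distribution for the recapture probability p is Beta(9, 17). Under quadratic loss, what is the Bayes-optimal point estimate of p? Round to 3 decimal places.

Mode = (9−1)/(9+17−2) = 8/24 = 0.333.
Mean = 9/(9+17) = 9/26 = 0.346.
Quadratic loss ⇒ the optimal estimator is the posterior mean.

0.346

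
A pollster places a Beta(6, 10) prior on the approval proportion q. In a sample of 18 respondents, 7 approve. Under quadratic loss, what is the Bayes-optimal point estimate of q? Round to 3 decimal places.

0.382

Posterior: Beta(6+7, 10+11) = Beta(13, 21).
Mode = (13−1)/(13+21−2) = 12/32 = 0.375.
Mean = 13/(13+21) = 13/34 = 0.382.
Quadratic loss ⇒ the optimal estimator is the posterior mean.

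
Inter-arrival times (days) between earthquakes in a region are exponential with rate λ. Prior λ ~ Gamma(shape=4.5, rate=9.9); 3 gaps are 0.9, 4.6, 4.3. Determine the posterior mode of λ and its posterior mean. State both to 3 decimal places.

MAP = 0.330, posterior mean = 0.381

Σ times = 9.8. Posterior: Gamma(shape = 4.5+3 = 7.5, rate = 9.9+9.8 = 19.7).
Mode = (α−1)/β = 6.5/19.7 = 0.330.
Mean = α/β = 7.5/19.7 = 0.381.
The posterior is right-skewed, so the mean exceeds the mode.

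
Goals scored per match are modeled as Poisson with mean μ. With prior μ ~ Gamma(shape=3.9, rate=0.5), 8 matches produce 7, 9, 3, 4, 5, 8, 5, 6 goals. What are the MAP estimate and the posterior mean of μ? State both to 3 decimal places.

MAP estimate = 5.871, posterior mean = 5.988

Σ counts = 47. Posterior: Gamma(shape = 3.9+47 = 50.9, rate = 0.5+8 = 8.5).
Mode = (α−1)/β = 49.9/8.5 = 5.871.
Mean = α/β = 50.9/8.5 = 5.988.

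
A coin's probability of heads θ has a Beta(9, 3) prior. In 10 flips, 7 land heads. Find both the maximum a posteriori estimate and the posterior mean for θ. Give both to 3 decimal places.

Posterior: Beta(9+7, 3+3) = Beta(16, 6).
Mode = (16−1)/(16+6−2) = 15/20 = 0.750.
Mean = 16/(16+6) = 16/22 = 0.727.
The posterior is left-skewed, so the mode exceeds the mean.

MAP = 0.750; posterior mean = 0.727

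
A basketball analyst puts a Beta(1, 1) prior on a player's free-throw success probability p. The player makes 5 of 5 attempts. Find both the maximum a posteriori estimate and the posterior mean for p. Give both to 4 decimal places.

maximum a posteriori estimate = 1.0000, posterior mean = 0.8571

Posterior: Beta(1+5, 1+0) = Beta(6, 1).
Since β = 1 ≤ 1 and α > 1, the Beta density is monotone increasing on [0,1]; the mode is at 1.
Mean = 6/(6+1) = 0.8571.
Left-skewed posterior ⇒ mean < mode.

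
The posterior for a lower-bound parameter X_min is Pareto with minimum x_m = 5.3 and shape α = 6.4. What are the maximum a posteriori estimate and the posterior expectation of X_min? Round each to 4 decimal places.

The Pareto density is strictly decreasing on [x_m, ∞), so the mode is x_m = 5.3000.
Mean = α·x_m/(α−1) = 6.4·5.3/5.4 = 6.2815.

maximum a posteriori estimate = 5.3000, posterior expectation = 6.2815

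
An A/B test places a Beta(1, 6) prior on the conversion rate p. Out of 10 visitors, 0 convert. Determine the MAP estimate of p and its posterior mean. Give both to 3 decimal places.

Posterior: Beta(1+0, 6+10) = Beta(1, 16).
Since α = 1 ≤ 1 and β > 1, the Beta density is monotone decreasing on [0,1]; the mode is at 0.
Mean = 1/(1+16) = 0.059.

MAP = 0.000; posterior mean = 0.059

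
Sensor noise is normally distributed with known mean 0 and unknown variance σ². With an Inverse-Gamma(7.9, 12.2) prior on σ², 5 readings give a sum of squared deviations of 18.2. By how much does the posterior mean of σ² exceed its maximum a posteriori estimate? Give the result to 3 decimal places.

0.398

Posterior: Inverse-Gamma(shape = 7.9+5/2 = 10.4, scale = 12.2+18.2/2 = 21.3).
Mode = β/(α+1) = 21.3/11.4 = 1.868.
Mean = β/(α−1) = 21.3/9.4 = 2.266.
Difference = 2.266 − 1.868 = 0.398.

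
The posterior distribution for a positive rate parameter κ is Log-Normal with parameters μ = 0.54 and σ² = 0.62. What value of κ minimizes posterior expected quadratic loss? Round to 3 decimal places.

2.340

Mode = exp(μ − σ²) = exp(-0.08) = 0.923.
Mean = exp(μ + σ²/2) = exp(0.850) = 2.340.
Quadratic loss ⇒ the optimal estimator is the posterior mean.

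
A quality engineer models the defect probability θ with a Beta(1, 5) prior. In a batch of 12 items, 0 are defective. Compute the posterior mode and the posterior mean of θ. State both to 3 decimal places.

θ_MAP = 0.000, E[θ|data] = 0.056

Posterior: Beta(1+0, 5+12) = Beta(1, 17).
Since α = 1 ≤ 1 and β > 1, the Beta density is monotone decreasing on [0,1]; the mode is at 0.
Mean = 1/(1+17) = 0.056.
Right-skewed posterior ⇒ mode < mean.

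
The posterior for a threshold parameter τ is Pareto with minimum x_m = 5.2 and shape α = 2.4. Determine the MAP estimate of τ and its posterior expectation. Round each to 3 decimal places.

MAP = 5.200, posterior mean = 8.914

The Pareto density is strictly decreasing on [x_m, ∞), so the mode is x_m = 5.200.
Mean = α·x_m/(α−1) = 2.4·5.2/1.4 = 8.914.
Mean > mode: the posterior has a right tail.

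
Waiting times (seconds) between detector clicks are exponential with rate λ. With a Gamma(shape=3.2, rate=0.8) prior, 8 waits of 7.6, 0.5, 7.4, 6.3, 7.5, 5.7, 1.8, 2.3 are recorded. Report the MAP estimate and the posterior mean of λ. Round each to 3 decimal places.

MAP = 0.256, posterior mean = 0.281

Σ times = 39.1. Posterior: Gamma(shape = 3.2+8 = 11.2, rate = 0.8+39.1 = 39.9).
Mode = (α−1)/β = 10.2/39.9 = 0.256.
Mean = α/β = 11.2/39.9 = 0.281.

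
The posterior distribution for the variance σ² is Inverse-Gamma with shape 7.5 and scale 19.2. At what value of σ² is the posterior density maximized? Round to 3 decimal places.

2.259

Mode = β/(α+1) = 19.2/8.5 = 2.259.
Mean = β/(α−1) = 19.2/6.5 = 2.954.
This is the posterior mode — the MAP estimate.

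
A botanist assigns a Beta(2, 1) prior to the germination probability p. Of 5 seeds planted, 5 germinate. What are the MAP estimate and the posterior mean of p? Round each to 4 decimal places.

p_MAP = 1.0000, E[p|data] = 0.8750

Posterior: Beta(2+5, 1+0) = Beta(7, 1).
Since β = 1 ≤ 1 and α > 1, the Beta density is monotone increasing on [0,1]; the mode is at 1.
Mean = 7/(7+1) = 0.8750.
Left-skewed posterior ⇒ mean < mode.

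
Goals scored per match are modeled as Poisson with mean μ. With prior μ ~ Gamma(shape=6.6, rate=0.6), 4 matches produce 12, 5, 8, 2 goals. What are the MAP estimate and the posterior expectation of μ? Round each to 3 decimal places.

Σ counts = 27. Posterior: Gamma(shape = 6.6+27 = 33.6, rate = 0.6+4 = 4.6).
Mode = (α−1)/β = 32.6/4.6 = 7.087.
Mean = α/β = 33.6/4.6 = 7.304.

MAP = 7.087; posterior mean = 7.304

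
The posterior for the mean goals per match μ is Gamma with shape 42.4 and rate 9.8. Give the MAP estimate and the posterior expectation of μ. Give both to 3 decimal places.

MAP: 4.224. Posterior mean: 4.327.

Mode = (α−1)/β = 41.4/9.8 = 4.224.
Mean = α/β = 42.4/9.8 = 4.327.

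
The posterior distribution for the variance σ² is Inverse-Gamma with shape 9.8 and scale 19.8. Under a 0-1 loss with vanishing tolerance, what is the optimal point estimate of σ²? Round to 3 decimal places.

Mode = β/(α+1) = 19.8/10.8 = 1.833.
Mean = β/(α−1) = 19.8/8.8 = 2.250.
This is the posterior mode — the MAP estimate.

1.833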